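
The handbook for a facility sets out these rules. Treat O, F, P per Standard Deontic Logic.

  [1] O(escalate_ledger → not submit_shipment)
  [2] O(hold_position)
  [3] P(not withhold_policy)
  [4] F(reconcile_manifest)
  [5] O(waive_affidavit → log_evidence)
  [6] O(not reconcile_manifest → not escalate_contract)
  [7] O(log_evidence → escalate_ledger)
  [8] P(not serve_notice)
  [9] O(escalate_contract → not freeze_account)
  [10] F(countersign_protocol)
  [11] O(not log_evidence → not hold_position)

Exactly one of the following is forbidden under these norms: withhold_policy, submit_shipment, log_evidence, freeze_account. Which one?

submit_shipment

Premise 2 states O(hold_position) outright.
Premise 11 is O(not log_evidence → not hold_position); contrapositively O(hold_position → log_evidence). Since O(hold_position) holds, K gives O(log_evidence).
Applying K to premise 7 (O(log_evidence → escalate_ledger)) and O(log_evidence) yields O(escalate_ledger).
With premise 1, O(escalate_ledger → not submit_shipment), the K-axiom yields O(not submit_shipment).
So O(not submit_shipment) holds, i.e. submit_shipment is forbidden. None of the other listed options is forbidden under the premises.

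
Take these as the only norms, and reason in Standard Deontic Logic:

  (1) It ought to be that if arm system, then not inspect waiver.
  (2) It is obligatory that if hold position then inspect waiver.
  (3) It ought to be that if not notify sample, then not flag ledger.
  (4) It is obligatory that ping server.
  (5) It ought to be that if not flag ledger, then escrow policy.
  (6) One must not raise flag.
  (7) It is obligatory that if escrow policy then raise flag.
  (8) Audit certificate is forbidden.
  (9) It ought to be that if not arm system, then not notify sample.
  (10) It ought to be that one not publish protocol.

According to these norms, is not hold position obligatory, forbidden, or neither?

F(raise_flag) at premise 6 means O(¬raise_flag).
The contrapositive of premise 7 (O(escrow_policy → raise_flag)) is O(¬raise_flag → ¬escrow_policy), and O(¬raise_flag) is already established, so O(¬escrow_policy).
Premise 5 is O(¬flag_ledger → escrow_policy); contrapositively O(¬escrow_policy → flag_ledger). Since O(¬escrow_policy) holds, K gives O(flag_ledger).
Premise 3, O(¬notify_sample → ¬flag_ledger), contraposes to O(flag_ledger → notify_sample); with O(flag_ledger) we get O(notify_sample).
Premise 9 is O(¬arm_system → ¬notify_sample); contrapositively O(notify_sample → arm_system). Since O(notify_sample) holds, K gives O(arm_system).
With premise 1, O(arm_system → ¬inspect_waiver), the K-axiom yields O(¬inspect_waiver).
Premise 2, O(hold_position → inspect_waiver), contraposes to O(¬inspect_waiver → ¬hold_position); with O(¬inspect_waiver) we get O(¬hold_position).
Premises 4, 8, 10 do not contribute to this derivation.
Hence ¬hold_position is obligatory.

Obligatory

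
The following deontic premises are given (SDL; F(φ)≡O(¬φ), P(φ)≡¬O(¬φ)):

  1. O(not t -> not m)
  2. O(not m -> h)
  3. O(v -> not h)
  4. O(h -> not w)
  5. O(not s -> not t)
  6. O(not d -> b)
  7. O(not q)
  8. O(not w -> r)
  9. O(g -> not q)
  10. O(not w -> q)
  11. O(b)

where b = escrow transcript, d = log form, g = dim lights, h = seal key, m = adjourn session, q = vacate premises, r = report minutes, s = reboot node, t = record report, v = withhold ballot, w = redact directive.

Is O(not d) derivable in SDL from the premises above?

No

Premise 6 is O(not d -> b); even if O(b) held, inferring O(not d) would be affirming the consequent — invalid.
No other premise forces O(not d). An ideal world satisfying every premise can still have not d false, so O(not d) is not derivable.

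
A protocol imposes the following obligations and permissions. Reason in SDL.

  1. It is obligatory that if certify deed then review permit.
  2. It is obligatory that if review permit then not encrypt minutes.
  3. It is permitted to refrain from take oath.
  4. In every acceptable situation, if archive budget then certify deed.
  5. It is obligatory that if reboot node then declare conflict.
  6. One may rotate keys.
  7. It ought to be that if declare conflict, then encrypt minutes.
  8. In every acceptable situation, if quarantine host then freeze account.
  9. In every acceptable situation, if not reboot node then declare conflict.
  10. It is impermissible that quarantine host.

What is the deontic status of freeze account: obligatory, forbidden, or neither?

Neither

Premise 8 is O(quarantine_host → freeze_account), but O(quarantine_host) is not derivable from the premises, so it does not yield O(freeze_account).
No premise or chain of K-axiom applications forces O(freeze_account), and none forces O(¬freeze_account). So freeze_account is neither obligatory nor forbidden under these norms.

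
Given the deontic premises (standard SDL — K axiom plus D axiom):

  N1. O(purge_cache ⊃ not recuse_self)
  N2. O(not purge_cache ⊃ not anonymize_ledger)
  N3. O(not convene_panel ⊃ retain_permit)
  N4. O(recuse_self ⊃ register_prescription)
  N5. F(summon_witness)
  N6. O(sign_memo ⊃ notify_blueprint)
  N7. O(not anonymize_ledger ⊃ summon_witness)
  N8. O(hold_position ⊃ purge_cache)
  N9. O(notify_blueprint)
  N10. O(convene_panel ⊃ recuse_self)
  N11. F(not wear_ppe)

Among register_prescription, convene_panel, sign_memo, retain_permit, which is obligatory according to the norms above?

retain_permit

Premise 5, F(summon_witness), is equivalent to O(not summon_witness).
Premise 7 is O(not anonymize_ledger ⊃ summon_witness); contrapositively O(not summon_witness ⊃ anonymize_ledger). Since O(not summon_witness) holds, K gives O(anonymize_ledger).
Premise 2, O(not purge_cache ⊃ not anonymize_ledger), contraposes to O(anonymize_ledger ⊃ purge_cache); with O(anonymize_ledger) we get O(purge_cache).
Premise 1 is O(purge_cache ⊃ not recuse_self); since O(purge_cache), deontic closure gives O(not recuse_self).
The contrapositive of premise 10 (O(convene_panel ⊃ recuse_self)) is O(not recuse_self ⊃ not convene_panel), and O(not recuse_self) is already established, so O(not convene_panel).
Applying K to premise 3 (O(not convene_panel ⊃ retain_permit)) and O(not convene_panel) yields O(retain_permit).
So O(retain_permit) holds — retain_permit is obligatory. None of the other listed options is made obligatory by any chain of premises.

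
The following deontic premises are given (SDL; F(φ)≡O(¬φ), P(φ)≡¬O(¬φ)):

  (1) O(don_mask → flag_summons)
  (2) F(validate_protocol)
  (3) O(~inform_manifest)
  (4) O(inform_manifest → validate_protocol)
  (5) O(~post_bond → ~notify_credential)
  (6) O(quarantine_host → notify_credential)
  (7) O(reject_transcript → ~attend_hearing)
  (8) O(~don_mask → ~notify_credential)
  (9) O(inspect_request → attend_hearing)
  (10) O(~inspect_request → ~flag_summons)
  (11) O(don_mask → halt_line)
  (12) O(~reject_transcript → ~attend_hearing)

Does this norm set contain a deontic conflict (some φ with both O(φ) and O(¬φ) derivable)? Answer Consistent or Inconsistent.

Consistent

Premise 4 is O(inform_manifest → validate_protocol), but O(inform_manifest) is not derivable from the premises, so it does not yield O(validate_protocol).
So O(validate_protocol) is not derivable, and the apparent clash with O(~validate_protocol) does not arise.
A world satisfying every obligation exists (e.g. attend_hearing=false, don_mask=false, flag_summons=false, halt_line=false, inform_manifest=false, inspect_request=false, notify_credential=false, post_bond=false, quarantine_host=false, reject_transcript=false, validate_protocol=false); no atom is both obligatory and forbidden, so the set is consistent.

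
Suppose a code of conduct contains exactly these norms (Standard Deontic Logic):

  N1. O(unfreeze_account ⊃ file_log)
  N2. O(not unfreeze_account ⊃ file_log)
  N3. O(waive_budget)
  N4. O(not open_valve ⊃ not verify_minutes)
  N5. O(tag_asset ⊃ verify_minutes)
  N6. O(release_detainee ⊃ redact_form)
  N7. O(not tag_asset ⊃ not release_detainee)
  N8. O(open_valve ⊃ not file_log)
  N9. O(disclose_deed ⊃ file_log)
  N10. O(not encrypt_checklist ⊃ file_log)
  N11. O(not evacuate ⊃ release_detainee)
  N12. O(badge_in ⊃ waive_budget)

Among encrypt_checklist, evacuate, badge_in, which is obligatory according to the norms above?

By case analysis on unfreeze_account: premise 1 gives O(unfreeze_account ⊃ file_log) and premise 2 gives O(not unfreeze_account ⊃ file_log), so O(file_log) either way.
Premise 8 is O(open_valve ⊃ not file_log); contrapositively O(file_log ⊃ not open_valve). Since O(file_log) holds, K gives O(not open_valve).
From O(not open_valve) and premise 4, O(not open_valve ⊃ not verify_minutes), we obtain O(not verify_minutes).
Premise 5, O(tag_asset ⊃ verify_minutes), contraposes to O(not verify_minutes ⊃ not tag_asset); with O(not verify_minutes) we get O(not tag_asset).
With premise 7, O(not tag_asset ⊃ not release_detainee), the K-axiom yields O(not release_detainee).
Premise 11 is O(not evacuate ⊃ release_detainee); contrapositively O(not release_detainee ⊃ evacuate). Since O(not release_detainee) holds, K gives O(evacuate).
So O(evacuate) holds — evacuate is obligatory. None of the other listed options is made obligatory by any chain of premises.

evacuate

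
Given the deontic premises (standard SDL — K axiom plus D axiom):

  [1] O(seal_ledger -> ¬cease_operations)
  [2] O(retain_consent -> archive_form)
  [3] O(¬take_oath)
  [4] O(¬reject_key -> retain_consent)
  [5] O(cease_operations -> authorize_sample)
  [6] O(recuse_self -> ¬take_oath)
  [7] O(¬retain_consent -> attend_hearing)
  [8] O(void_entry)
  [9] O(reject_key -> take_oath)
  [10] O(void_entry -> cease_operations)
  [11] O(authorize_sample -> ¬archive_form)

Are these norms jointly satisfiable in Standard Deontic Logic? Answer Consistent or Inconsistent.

Inconsistent

Premise 3 states O(¬take_oath) outright.
Premise 9, O(reject_key -> take_oath), contraposes to O(¬take_oath -> ¬reject_key); with O(¬take_oath) we get O(¬reject_key).
Applying K to premise 4 (O(¬reject_key -> retain_consent)) and O(¬reject_key) yields O(retain_consent).
Premise 2 is O(retain_consent -> archive_form); since O(retain_consent), deontic closure gives O(archive_form).
The contrapositive of premise 11 (O(authorize_sample -> ¬archive_form)) is O(archive_form -> ¬authorize_sample), and O(archive_form) is already established, so O(¬authorize_sample).
Premise 5 is O(cease_operations -> authorize_sample); contrapositively O(¬authorize_sample -> ¬cease_operations). Since O(¬authorize_sample) holds, K gives O(¬cease_operations).
The contrapositive of premise 10 (O(void_entry -> cease_operations)) is O(¬cease_operations -> ¬void_entry), and O(¬cease_operations) is already established, so O(¬void_entry).
Yet premise 8 states O(void_entry).
We now have both O(¬void_entry) and O(void_entry) — void_entry is simultaneously obligatory and forbidden, violating the D-axiom.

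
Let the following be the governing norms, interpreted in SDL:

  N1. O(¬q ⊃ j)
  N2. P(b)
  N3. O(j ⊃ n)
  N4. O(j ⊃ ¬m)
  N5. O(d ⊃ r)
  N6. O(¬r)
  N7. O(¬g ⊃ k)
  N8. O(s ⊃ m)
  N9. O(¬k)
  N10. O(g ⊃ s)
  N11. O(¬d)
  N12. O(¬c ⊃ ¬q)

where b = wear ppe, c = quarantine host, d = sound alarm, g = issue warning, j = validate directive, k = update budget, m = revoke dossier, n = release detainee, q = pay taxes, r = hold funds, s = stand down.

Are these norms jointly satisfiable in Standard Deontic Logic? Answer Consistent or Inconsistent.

Consistent

Premise 5 is O(d ⊃ r), but O(d) is not derivable from the premises, so it does not yield O(r).
So O(r) is not derivable, and the apparent clash with O(¬r) does not arise.
A world satisfying every obligation exists (e.g. b=false, c=true, d=false, g=true, j=false, k=false, m=true, n=false, q=true, r=false, s=true); no atom is both obligatory and forbidden, so the set is consistent.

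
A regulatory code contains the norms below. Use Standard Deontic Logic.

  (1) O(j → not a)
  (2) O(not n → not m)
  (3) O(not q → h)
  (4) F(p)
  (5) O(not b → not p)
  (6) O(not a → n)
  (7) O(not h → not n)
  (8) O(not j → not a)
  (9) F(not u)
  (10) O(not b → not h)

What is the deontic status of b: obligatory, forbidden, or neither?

By case analysis on not j: premise 8 gives O(not j → not a) and premise 1 gives O(j → not a), so O(not a) either way.
With premise 6, O(not a → n), the K-axiom yields O(n).
Premise 7 is O(not h → not n); contrapositively O(n → h). Since O(n) holds, K gives O(h).
The contrapositive of premise 10 (O(not b → not h)) is O(h → b), and O(h) is already established, so O(b).
Premises 2, 3, 4, 5, 9 do not contribute to this derivation.
Hence b is obligatory.

Obligatory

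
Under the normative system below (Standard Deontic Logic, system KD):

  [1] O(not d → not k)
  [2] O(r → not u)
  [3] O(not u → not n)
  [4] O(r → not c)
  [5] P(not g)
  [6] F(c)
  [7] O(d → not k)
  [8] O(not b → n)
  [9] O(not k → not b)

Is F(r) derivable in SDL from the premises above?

Premises 7 and 1 are O(d → not k) and O(not d → not k); every ideal world satisfies d or not d, so in either case not k holds — hence O(not k).
From O(not k) and premise 9, O(not k → not b), we obtain O(not b).
Premise 8 is O(not b → n); since O(not b), deontic closure gives O(n).
Premise 3 is O(not u → not n); contrapositively O(n → u). Since O(n) holds, K gives O(u).
The contrapositive of premise 2 (O(r → not u)) is O(u → not r), and O(u) is already established, so O(not r).
Premises 4, 5, 6 do not contribute to this derivation.
So O(not r) holds, i.e. F(r). The claim follows.

Yes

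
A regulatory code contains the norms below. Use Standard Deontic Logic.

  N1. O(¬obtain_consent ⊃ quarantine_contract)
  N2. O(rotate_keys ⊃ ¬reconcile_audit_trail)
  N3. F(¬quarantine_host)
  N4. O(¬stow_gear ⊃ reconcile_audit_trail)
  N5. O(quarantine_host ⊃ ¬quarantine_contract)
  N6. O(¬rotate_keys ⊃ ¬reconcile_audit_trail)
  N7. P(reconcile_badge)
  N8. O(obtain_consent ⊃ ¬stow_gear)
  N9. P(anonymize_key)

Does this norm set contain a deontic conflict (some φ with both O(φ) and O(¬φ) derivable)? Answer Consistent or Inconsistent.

Inconsistent

Premises 6 and 2 cover both cases: O(¬rotate_keys ⊃ ¬reconcile_audit_trail) and O(rotate_keys ⊃ ¬reconcile_audit_trail). Since ¬rotate_keys ∨ rotate_keys is a tautology, O(¬reconcile_audit_trail) follows.
Premise 4 is O(¬stow_gear ⊃ reconcile_audit_trail); contrapositively O(¬reconcile_audit_trail ⊃ stow_gear). Since O(¬reconcile_audit_trail) holds, K gives O(stow_gear).
Premise 8, O(obtain_consent ⊃ ¬stow_gear), contraposes to O(stow_gear ⊃ ¬obtain_consent); with O(stow_gear) we get O(¬obtain_consent).
With premise 1, O(¬obtain_consent ⊃ quarantine_contract), the K-axiom yields O(quarantine_contract).
Premise 5 is O(quarantine_host ⊃ ¬quarantine_contract); contrapositively O(quarantine_contract ⊃ ¬quarantine_host). Since O(quarantine_contract) holds, K gives O(¬quarantine_host).
Yet premise 3 is F(¬quarantine_host), i.e. O(quarantine_host).
We now have both O(¬quarantine_host) and O(quarantine_host) — quarantine_host is simultaneously obligatory and forbidden, violating the D-axiom.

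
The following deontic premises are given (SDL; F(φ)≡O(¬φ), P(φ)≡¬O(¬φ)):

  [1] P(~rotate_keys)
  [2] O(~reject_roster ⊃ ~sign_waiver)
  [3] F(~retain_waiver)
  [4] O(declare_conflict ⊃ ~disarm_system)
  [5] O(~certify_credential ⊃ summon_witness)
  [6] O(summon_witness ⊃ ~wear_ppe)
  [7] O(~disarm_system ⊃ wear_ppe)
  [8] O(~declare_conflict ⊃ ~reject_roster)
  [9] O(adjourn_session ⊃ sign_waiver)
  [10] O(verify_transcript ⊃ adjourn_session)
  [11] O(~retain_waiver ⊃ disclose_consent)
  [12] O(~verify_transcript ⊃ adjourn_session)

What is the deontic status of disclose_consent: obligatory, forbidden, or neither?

Neither

Premise 11 is O(~retain_waiver ⊃ disclose_consent), but O(~retain_waiver) is not derivable from the premises, so it does not yield O(disclose_consent).
No premise or chain of K-axiom applications forces O(disclose_consent), and none forces O(~disclose_consent). So disclose_consent is neither obligatory nor forbidden under these norms.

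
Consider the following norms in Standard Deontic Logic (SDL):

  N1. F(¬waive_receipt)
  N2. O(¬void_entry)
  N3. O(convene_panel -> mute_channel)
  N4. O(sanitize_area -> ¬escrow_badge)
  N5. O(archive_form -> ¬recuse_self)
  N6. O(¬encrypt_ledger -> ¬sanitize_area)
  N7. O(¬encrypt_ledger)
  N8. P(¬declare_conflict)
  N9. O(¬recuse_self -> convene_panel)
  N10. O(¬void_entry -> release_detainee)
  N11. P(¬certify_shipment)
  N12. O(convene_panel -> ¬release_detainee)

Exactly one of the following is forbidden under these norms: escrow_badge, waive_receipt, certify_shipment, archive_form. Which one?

archive_form

From premise 2 we have O(¬void_entry).
Premise 10 is O(¬void_entry -> release_detainee); since O(¬void_entry), deontic closure gives O(release_detainee).
Premise 12 is O(convene_panel -> ¬release_detainee); contrapositively O(release_detainee -> ¬convene_panel). Since O(release_detainee) holds, K gives O(¬convene_panel).
The contrapositive of premise 9 (O(¬recuse_self -> convene_panel)) is O(¬convene_panel -> recuse_self), and O(¬convene_panel) is already established, so O(recuse_self).
The contrapositive of premise 5 (O(archive_form -> ¬recuse_self)) is O(recuse_self -> ¬archive_form), and O(recuse_self) is already established, so O(¬archive_form).
So O(¬archive_form) holds, i.e. archive_form is forbidden. None of the other listed options is forbidden under the premises.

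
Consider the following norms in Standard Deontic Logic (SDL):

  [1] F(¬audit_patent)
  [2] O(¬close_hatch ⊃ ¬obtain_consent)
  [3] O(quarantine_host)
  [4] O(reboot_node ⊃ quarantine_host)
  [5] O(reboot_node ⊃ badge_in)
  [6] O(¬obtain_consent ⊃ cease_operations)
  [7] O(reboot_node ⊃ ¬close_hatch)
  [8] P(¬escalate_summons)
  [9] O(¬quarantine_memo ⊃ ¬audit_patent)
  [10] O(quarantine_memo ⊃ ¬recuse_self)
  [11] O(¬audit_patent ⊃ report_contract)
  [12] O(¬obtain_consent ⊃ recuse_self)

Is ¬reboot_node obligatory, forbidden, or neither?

Premise 1 is F(¬audit_patent), i.e. O(audit_patent).
Premise 9, O(¬quarantine_memo ⊃ ¬audit_patent), contraposes to O(audit_patent ⊃ quarantine_memo); with O(audit_patent) we get O(quarantine_memo).
Premise 10 is O(quarantine_memo ⊃ ¬recuse_self); since O(quarantine_memo), deontic closure gives O(¬recuse_self).
Premise 12 is O(¬obtain_consent ⊃ recuse_self); contrapositively O(¬recuse_self ⊃ obtain_consent). Since O(¬recuse_self) holds, K gives O(obtain_consent).
Premise 2, O(¬close_hatch ⊃ ¬obtain_consent), contraposes to O(obtain_consent ⊃ close_hatch); with O(obtain_consent) we get O(close_hatch).
The contrapositive of premise 7 (O(reboot_node ⊃ ¬close_hatch)) is O(close_hatch ⊃ ¬reboot_node), and O(close_hatch) is already established, so O(¬reboot_node).
Premises 3, 4, 5, 6, 8, 11 do not contribute to this derivation.
Hence ¬reboot_node is obligatory.

Obligatory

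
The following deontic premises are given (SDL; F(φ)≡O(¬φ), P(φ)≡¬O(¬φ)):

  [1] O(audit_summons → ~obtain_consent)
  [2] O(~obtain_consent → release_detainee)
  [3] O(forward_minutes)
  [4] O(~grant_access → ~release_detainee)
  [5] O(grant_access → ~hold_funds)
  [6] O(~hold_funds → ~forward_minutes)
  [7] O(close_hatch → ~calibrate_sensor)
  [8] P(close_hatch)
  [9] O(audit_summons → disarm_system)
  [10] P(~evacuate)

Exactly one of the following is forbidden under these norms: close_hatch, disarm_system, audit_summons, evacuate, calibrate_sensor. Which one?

audit_summons

From premise 3 we have O(forward_minutes).
Premise 6, O(~hold_funds → ~forward_minutes), contraposes to O(forward_minutes → hold_funds); with O(forward_minutes) we get O(hold_funds).
The contrapositive of premise 5 (O(grant_access → ~hold_funds)) is O(hold_funds → ~grant_access), and O(hold_funds) is already established, so O(~grant_access).
Applying K to premise 4 (O(~grant_access → ~release_detainee)) and O(~grant_access) yields O(~release_detainee).
The contrapositive of premise 2 (O(~obtain_consent → release_detainee)) is O(~release_detainee → obtain_consent), and O(~release_detainee) is already established, so O(obtain_consent).
The contrapositive of premise 1 (O(audit_summons → ~obtain_consent)) is O(obtain_consent → ~audit_summons), and O(obtain_consent) is already established, so O(~audit_summons).
So O(~audit_summons) holds, i.e. audit_summons is forbidden. None of the other listed options is forbidden under the premises.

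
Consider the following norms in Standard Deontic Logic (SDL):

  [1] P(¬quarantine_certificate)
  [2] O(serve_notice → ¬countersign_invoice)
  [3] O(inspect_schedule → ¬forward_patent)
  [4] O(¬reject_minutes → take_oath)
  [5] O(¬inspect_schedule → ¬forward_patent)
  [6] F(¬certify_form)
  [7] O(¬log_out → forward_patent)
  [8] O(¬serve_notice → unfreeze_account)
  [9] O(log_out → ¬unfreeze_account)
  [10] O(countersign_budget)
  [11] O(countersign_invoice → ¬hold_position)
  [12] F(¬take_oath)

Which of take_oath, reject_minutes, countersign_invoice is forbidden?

countersign_invoice

By case analysis on ¬inspect_schedule: premise 5 gives O(¬inspect_schedule → ¬forward_patent) and premise 3 gives O(inspect_schedule → ¬forward_patent), so O(¬forward_patent) either way.
Premise 7, O(¬log_out → forward_patent), contraposes to O(¬forward_patent → log_out); with O(¬forward_patent) we get O(log_out).
With premise 9, O(log_out → ¬unfreeze_account), the K-axiom yields O(¬unfreeze_account).
Premise 8 is O(¬serve_notice → unfreeze_account); contrapositively O(¬unfreeze_account → serve_notice). Since O(¬unfreeze_account) holds, K gives O(serve_notice).
Premise 2 is O(serve_notice → ¬countersign_invoice); since O(serve_notice), deontic closure gives O(¬countersign_invoice).
So O(¬countersign_invoice) holds, i.e. countersign_invoice is forbidden. None of the other listed options is forbidden under the premises.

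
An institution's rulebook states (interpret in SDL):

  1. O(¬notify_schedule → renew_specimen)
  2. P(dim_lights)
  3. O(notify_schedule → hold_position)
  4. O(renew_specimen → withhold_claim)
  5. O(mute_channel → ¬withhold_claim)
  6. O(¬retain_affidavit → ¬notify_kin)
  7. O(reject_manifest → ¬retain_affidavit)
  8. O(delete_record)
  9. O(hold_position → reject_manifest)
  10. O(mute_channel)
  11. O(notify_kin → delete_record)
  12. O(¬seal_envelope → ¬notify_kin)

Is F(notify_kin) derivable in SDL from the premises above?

Yes

Premise 10 gives O(mute_channel).
With premise 5, O(mute_channel → ¬withhold_claim), the K-axiom yields O(¬withhold_claim).
Premise 4, O(renew_specimen → withhold_claim), contraposes to O(¬withhold_claim → ¬renew_specimen); with O(¬withhold_claim) we get O(¬renew_specimen).
The contrapositive of premise 1 (O(¬notify_schedule → renew_specimen)) is O(¬renew_specimen → notify_schedule), and O(¬renew_specimen) is already established, so O(notify_schedule).
Applying K to premise 3 (O(notify_schedule → hold_position)) and O(notify_schedule) yields O(hold_position).
From O(hold_position) and premise 9, O(hold_position → reject_manifest), we obtain O(reject_manifest).
From O(reject_manifest) and premise 7, O(reject_manifest → ¬retain_affidavit), we obtain O(¬retain_affidavit).
Applying K to premise 6 (O(¬retain_affidavit → ¬notify_kin)) and O(¬retain_affidavit) yields O(¬notify_kin).
Premises 2, 8, 11, 12 do not contribute to this derivation.
So O(¬notify_kin) holds, i.e. F(notify_kin). The claim follows.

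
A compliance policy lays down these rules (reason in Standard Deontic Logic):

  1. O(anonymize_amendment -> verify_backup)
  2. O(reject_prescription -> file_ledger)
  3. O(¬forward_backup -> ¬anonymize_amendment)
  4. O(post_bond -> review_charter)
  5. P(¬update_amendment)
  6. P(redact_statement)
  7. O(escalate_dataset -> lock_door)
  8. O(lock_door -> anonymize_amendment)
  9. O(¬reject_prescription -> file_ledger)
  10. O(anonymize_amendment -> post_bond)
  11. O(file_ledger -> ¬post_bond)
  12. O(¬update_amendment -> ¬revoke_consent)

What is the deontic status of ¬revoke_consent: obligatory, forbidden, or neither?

Neither

Premise 12 is O(¬update_amendment -> ¬revoke_consent), but O(¬update_amendment) is not derivable from the premises (the permission P(¬update_amendment) asserts only ¬O(update_amendment), not O(¬update_amendment)), so it does not yield O(¬revoke_consent).
No premise or chain of K-axiom applications forces O(¬revoke_consent), and none forces O(revoke_consent). So ¬revoke_consent is neither obligatory nor forbidden under these norms.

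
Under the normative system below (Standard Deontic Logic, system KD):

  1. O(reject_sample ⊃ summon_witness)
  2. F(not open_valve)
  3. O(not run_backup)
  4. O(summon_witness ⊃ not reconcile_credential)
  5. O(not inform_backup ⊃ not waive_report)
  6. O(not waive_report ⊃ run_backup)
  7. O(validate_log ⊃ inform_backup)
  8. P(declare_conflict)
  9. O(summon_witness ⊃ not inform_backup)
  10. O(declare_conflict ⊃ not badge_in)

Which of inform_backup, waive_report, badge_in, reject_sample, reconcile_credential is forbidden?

Premise 3 gives O(not run_backup).
Premise 6, O(not waive_report ⊃ run_backup), contraposes to O(not run_backup ⊃ waive_report); with O(not run_backup) we get O(waive_report).
Premise 5 is O(not inform_backup ⊃ not waive_report); contrapositively O(waive_report ⊃ inform_backup). Since O(waive_report) holds, K gives O(inform_backup).
The contrapositive of premise 9 (O(summon_witness ⊃ not inform_backup)) is O(inform_backup ⊃ not summon_witness), and O(inform_backup) is already established, so O(not summon_witness).
Premise 1 is O(reject_sample ⊃ summon_witness); contrapositively O(not summon_witness ⊃ not reject_sample). Since O(not summon_witness) holds, K gives O(not reject_sample).
So O(not reject_sample) holds, i.e. reject_sample is forbidden. None of the other listed options is forbidden under the premises.

reject_sample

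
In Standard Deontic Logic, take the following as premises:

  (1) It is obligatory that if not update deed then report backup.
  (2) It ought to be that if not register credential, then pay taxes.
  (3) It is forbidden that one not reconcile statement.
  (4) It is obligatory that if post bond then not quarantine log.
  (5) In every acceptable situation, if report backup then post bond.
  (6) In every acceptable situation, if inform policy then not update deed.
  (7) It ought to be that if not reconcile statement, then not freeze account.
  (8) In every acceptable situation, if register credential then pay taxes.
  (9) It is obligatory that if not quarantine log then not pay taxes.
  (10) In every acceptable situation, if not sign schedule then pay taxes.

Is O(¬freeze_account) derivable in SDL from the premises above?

Premise 7 is O(¬reconcile_statement → ¬freeze_account), but O(¬reconcile_statement) is not derivable from the premises, so it does not yield O(¬freeze_account).
No other premise forces O(¬freeze_account). An ideal world satisfying every premise can still have ¬freeze_account false, so O(¬freeze_account) is not derivable.

No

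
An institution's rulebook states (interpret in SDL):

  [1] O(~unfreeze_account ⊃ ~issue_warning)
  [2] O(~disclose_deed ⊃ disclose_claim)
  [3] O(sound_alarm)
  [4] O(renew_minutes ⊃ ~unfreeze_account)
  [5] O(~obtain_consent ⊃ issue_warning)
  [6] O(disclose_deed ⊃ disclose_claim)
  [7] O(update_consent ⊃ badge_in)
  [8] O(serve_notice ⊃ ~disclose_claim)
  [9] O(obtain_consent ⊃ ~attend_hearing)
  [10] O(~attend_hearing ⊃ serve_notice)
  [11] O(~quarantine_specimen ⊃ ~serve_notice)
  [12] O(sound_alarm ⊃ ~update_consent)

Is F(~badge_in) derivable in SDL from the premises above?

Premise 7 is O(update_consent ⊃ badge_in), but O(update_consent) is not derivable from the premises, so it does not yield O(badge_in).
No other premise forces O(badge_in). An ideal world satisfying every premise can still have ~badge_in true, so F(~badge_in) is not derivable.

No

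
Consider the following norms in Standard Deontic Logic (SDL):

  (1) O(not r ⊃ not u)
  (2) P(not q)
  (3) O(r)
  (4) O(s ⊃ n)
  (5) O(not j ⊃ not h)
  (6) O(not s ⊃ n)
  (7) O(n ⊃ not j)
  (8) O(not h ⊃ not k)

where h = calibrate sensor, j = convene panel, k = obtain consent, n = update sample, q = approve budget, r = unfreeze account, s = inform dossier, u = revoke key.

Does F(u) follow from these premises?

No

Premise 1 is O(not r ⊃ not u), but O(not r) is not derivable from the premises, so it does not yield O(not u).
No other premise forces O(not u). An ideal world satisfying every premise can still have u true, so F(u) is not derivable.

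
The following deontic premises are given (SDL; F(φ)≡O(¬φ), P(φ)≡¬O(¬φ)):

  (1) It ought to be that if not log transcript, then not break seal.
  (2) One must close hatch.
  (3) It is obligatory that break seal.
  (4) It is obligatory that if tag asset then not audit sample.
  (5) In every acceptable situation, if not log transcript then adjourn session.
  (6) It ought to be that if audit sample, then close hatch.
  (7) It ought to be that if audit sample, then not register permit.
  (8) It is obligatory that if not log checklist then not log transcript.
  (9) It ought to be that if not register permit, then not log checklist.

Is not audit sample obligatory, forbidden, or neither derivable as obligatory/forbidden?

Obligatory

Premise 3 states O(break_seal) outright.
The contrapositive of premise 1 (O(¬log_transcript → ¬break_seal)) is O(break_seal → log_transcript), and O(break_seal) is already established, so O(log_transcript).
Premise 8, O(¬log_checklist → ¬log_transcript), contraposes to O(log_transcript → log_checklist); with O(log_transcript) we get O(log_checklist).
Premise 9 is O(¬register_permit → ¬log_checklist); contrapositively O(log_checklist → register_permit). Since O(log_checklist) holds, K gives O(register_permit).
Premise 7 is O(audit_sample → ¬register_permit); contrapositively O(register_permit → ¬audit_sample). Since O(register_permit) holds, K gives O(¬audit_sample).
Premises 2, 4, 5, 6 do not contribute to this derivation.
Hence ¬audit_sample is obligatory.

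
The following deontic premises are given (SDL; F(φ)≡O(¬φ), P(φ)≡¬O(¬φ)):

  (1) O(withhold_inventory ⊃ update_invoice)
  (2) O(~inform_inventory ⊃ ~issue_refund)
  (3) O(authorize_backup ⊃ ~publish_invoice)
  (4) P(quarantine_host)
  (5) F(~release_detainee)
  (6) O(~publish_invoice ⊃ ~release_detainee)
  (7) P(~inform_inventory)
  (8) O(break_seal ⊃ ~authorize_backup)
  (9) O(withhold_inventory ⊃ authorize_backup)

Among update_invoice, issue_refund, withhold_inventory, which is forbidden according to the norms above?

withhold_inventory

Premise 5, F(~release_detainee), is equivalent to O(release_detainee).
Premise 6, O(~publish_invoice ⊃ ~release_detainee), contraposes to O(release_detainee ⊃ publish_invoice); with O(release_detainee) we get O(publish_invoice).
The contrapositive of premise 3 (O(authorize_backup ⊃ ~publish_invoice)) is O(publish_invoice ⊃ ~authorize_backup), and O(publish_invoice) is already established, so O(~authorize_backup).
The contrapositive of premise 9 (O(withhold_inventory ⊃ authorize_backup)) is O(~authorize_backup ⊃ ~withhold_inventory), and O(~authorize_backup) is already established, so O(~withhold_inventory).
So O(~withhold_inventory) holds, i.e. withhold_inventory is forbidden. None of the other listed options is forbidden under the premises.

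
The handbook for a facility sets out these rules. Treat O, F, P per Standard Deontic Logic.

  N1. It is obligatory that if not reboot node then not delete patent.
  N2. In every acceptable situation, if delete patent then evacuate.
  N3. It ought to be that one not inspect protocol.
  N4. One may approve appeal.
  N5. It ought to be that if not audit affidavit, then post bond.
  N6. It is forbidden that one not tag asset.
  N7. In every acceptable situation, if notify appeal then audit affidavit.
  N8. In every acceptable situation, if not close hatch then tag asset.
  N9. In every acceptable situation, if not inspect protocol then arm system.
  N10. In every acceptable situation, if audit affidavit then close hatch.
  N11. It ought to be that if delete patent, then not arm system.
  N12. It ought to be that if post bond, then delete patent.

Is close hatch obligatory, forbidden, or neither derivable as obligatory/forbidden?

Premise 3 states O(¬inspect_protocol) outright.
From O(¬inspect_protocol) and premise 9, O(¬inspect_protocol → arm_system), we obtain O(arm_system).
Premise 11, O(delete_patent → ¬arm_system), contraposes to O(arm_system → ¬delete_patent); with O(arm_system) we get O(¬delete_patent).
Premise 12 is O(post_bond → delete_patent); contrapositively O(¬delete_patent → ¬post_bond). Since O(¬delete_patent) holds, K gives O(¬post_bond).
The contrapositive of premise 5 (O(¬audit_affidavit → post_bond)) is O(¬post_bond → audit_affidavit), and O(¬post_bond) is already established, so O(audit_affidavit).
With premise 10, O(audit_affidavit → close_hatch), the K-axiom yields O(close_hatch).
Premises 1, 2, 4, 6, 7, 8 do not contribute to this derivation.
Hence close_hatch is obligatory.

Obligatory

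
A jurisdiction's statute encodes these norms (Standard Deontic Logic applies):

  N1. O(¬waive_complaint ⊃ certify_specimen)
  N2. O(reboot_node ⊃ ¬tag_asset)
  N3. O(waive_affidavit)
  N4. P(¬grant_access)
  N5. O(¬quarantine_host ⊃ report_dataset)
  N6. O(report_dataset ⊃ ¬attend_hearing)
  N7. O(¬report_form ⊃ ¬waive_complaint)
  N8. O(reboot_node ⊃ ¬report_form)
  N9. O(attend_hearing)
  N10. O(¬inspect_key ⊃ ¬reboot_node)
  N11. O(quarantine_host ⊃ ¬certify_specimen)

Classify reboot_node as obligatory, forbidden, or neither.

Premise 9 gives O(attend_hearing).
Premise 6 is O(report_dataset ⊃ ¬attend_hearing); contrapositively O(attend_hearing ⊃ ¬report_dataset). Since O(attend_hearing) holds, K gives O(¬report_dataset).
Premise 5, O(¬quarantine_host ⊃ report_dataset), contraposes to O(¬report_dataset ⊃ quarantine_host); with O(¬report_dataset) we get O(quarantine_host).
With premise 11, O(quarantine_host ⊃ ¬certify_specimen), the K-axiom yields O(¬certify_specimen).
Premise 1, O(¬waive_complaint ⊃ certify_specimen), contraposes to O(¬certify_specimen ⊃ waive_complaint); with O(¬certify_specimen) we get O(waive_complaint).
The contrapositive of premise 7 (O(¬report_form ⊃ ¬waive_complaint)) is O(waive_complaint ⊃ report_form), and O(waive_complaint) is already established, so O(report_form).
Premise 8 is O(reboot_node ⊃ ¬report_form); contrapositively O(report_form ⊃ ¬reboot_node). Since O(report_form) holds, K gives O(¬reboot_node).
Premises 2, 3, 4, 10 do not contribute to this derivation.
Thus O(¬reboot_node), which is F(reboot_node): reboot_node is forbidden.

Forbidden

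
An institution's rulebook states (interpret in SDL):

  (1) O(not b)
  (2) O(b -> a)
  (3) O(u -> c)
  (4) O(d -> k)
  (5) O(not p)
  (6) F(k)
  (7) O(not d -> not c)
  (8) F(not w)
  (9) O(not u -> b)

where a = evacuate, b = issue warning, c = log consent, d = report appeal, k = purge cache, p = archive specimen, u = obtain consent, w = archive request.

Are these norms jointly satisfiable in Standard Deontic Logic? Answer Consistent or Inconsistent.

Premise 1 gives O(not b).
The contrapositive of premise 9 (O(not u -> b)) is O(not b -> u), and O(not b) is already established, so O(u).
With premise 3, O(u -> c), the K-axiom yields O(c).
Premise 7 is O(not d -> not c); contrapositively O(c -> d). Since O(c) holds, K gives O(d).
With premise 4, O(d -> k), the K-axiom yields O(k).
But premise 6, F(k), means O(not k).
We now have both O(k) and O(not k) — k is simultaneously obligatory and forbidden, violating the D-axiom.

Inconsistent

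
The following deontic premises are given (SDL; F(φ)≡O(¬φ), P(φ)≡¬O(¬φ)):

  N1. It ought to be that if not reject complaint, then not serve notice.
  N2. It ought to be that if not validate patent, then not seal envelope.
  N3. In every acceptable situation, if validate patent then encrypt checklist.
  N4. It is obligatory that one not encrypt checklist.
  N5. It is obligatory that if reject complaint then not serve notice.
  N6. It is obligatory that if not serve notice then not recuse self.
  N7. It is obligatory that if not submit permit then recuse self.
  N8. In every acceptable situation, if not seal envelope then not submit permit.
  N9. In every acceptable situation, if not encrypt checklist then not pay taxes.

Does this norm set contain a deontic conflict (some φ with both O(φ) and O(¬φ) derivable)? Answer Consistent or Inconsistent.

Premises 5 and 1 cover both cases: O(reject_complaint → ¬serve_notice) and O(¬reject_complaint → ¬serve_notice). Since reject_complaint ∨ ¬reject_complaint is a tautology, O(¬serve_notice) follows.
Applying K to premise 6 (O(¬serve_notice → ¬recuse_self)) and O(¬serve_notice) yields O(¬recuse_self).
Premise 7 is O(¬submit_permit → recuse_self); contrapositively O(¬recuse_self → submit_permit). Since O(¬recuse_self) holds, K gives O(submit_permit).
The contrapositive of premise 8 (O(¬seal_envelope → ¬submit_permit)) is O(submit_permit → seal_envelope), and O(submit_permit) is already established, so O(seal_envelope).
Premise 2 is O(¬validate_patent → ¬seal_envelope); contrapositively O(seal_envelope → validate_patent). Since O(seal_envelope) holds, K gives O(validate_patent).
Applying K to premise 3 (O(validate_patent → encrypt_checklist)) and O(validate_patent) yields O(encrypt_checklist).
Yet premise 4 states O(¬encrypt_checklist).
We now have both O(encrypt_checklist) and O(¬encrypt_checklist) — encrypt_checklist is simultaneously obligatory and forbidden, violating the D-axiom.

Inconsistent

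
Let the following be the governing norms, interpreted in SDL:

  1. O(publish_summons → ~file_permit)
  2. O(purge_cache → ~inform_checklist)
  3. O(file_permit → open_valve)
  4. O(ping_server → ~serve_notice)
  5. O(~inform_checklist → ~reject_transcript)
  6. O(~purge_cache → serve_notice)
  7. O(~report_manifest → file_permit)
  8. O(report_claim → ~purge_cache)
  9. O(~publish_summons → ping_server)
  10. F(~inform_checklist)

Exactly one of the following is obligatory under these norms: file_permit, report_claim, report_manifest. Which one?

Premise 10 is F(~inform_checklist), i.e. O(inform_checklist).
Premise 2 is O(purge_cache → ~inform_checklist); contrapositively O(inform_checklist → ~purge_cache). Since O(inform_checklist) holds, K gives O(~purge_cache).
From O(~purge_cache) and premise 6, O(~purge_cache → serve_notice), we obtain O(serve_notice).
The contrapositive of premise 4 (O(ping_server → ~serve_notice)) is O(serve_notice → ~ping_server), and O(serve_notice) is already established, so O(~ping_server).
Premise 9, O(~publish_summons → ping_server), contraposes to O(~ping_server → publish_summons); with O(~ping_server) we get O(publish_summons).
Premise 1 is O(publish_summons → ~file_permit); since O(publish_summons), deontic closure gives O(~file_permit).
The contrapositive of premise 7 (O(~report_manifest → file_permit)) is O(~file_permit → report_manifest), and O(~file_permit) is already established, so O(report_manifest).
So O(report_manifest) holds — report_manifest is obligatory. None of the other listed options is made obligatory by any chain of premises.

report_manifest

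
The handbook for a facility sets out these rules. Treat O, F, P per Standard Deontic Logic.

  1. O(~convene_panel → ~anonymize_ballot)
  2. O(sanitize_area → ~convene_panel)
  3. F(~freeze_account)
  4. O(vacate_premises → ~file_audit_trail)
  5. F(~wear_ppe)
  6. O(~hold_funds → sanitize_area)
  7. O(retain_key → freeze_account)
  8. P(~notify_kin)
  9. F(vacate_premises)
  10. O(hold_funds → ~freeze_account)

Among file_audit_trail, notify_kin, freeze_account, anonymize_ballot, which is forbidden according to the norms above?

anonymize_ballot

F(~freeze_account) at premise 3 means O(freeze_account).
Premise 10 is O(hold_funds → ~freeze_account); contrapositively O(freeze_account → ~hold_funds). Since O(freeze_account) holds, K gives O(~hold_funds).
From O(~hold_funds) and premise 6, O(~hold_funds → sanitize_area), we obtain O(sanitize_area).
From O(sanitize_area) and premise 2, O(sanitize_area → ~convene_panel), we obtain O(~convene_panel).
From O(~convene_panel) and premise 1, O(~convene_panel → ~anonymize_ballot), we obtain O(~anonymize_ballot).
So O(~anonymize_ballot) holds, i.e. anonymize_ballot is forbidden. None of the other listed options is forbidden under the premises.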